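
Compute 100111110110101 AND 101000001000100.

AND: 1 only when both bits are 1
  100111110110101
& 101000001000100
-----------------
  100000000000100
Decimal: 20405 & 20548 = 16388



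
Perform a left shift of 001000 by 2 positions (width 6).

Original: 001000 (decimal 8)
Shift left by 2 positions
Append 2 zeros on the right
Result: 100000 (decimal 32)
Equivalent: 8 << 2 = 8 × 2^2 = 32



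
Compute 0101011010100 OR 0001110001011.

OR: 1 when either bit is 1
  0101011010100
| 0001110001011
---------------
  0101111011111
Decimal: 2772 | 907 = 3039



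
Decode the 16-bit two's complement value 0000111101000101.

Binary: 0000111101000101
Sign bit: 0 (non-negative)
Read directly as an unsigned value:
0000111101000101 = 2048 + 1024 + 512 + 256 + 64 + 4 + 1 = 3909
Value: 3909



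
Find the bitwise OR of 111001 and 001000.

OR: 1 when either bit is 1
  111001
| 001000
--------
  111001
Decimal: 57 | 8 = 57



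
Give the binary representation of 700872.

Using repeated division by 2:
700872 ÷ 2 = 350436 remainder 0
350436 ÷ 2 = 175218 remainder 0
175218 ÷ 2 = 87609 remainder 0
87609 ÷ 2 = 43804 remainder 1
43804 ÷ 2 = 21902 remainder 0
21902 ÷ 2 = 10951 remainder 0
10951 ÷ 2 = 5475 remainder 1
5475 ÷ 2 = 2737 remainder 1
2737 ÷ 2 = 1368 remainder 1
1368 ÷ 2 = 684 remainder 0
684 ÷ 2 = 342 remainder 0
342 ÷ 2 = 171 remainder 0
171 ÷ 2 = 85 remainder 1
85 ÷ 2 = 42 remainder 1
42 ÷ 2 = 21 remainder 0
21 ÷ 2 = 10 remainder 1
10 ÷ 2 = 5 remainder 0
5 ÷ 2 = 2 remainder 1
2 ÷ 2 = 1 remainder 0
1 ÷ 2 = 0 remainder 1
Reading remainders bottom to top: 10101011000111001000



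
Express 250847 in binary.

Using repeated division by 2:
250847 ÷ 2 = 125423 remainder 1
125423 ÷ 2 = 62711 remainder 1
62711 ÷ 2 = 31355 remainder 1
31355 ÷ 2 = 15677 remainder 1
15677 ÷ 2 = 7838 remainder 1
7838 ÷ 2 = 3919 remainder 0
3919 ÷ 2 = 1959 remainder 1
1959 ÷ 2 = 979 remainder 1
979 ÷ 2 = 489 remainder 1
489 ÷ 2 = 244 remainder 1
244 ÷ 2 = 122 remainder 0
122 ÷ 2 = 61 remainder 0
61 ÷ 2 = 30 remainder 1
30 ÷ 2 = 15 remainder 0
15 ÷ 2 = 7 remainder 1
7 ÷ 2 = 3 remainder 1
3 ÷ 2 = 1 remainder 1
1 ÷ 2 = 0 remainder 1
Reading remainders bottom to top: 111101001111011111



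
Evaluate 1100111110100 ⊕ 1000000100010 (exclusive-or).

XOR: 1 when bits differ
  1100111110100
^ 1000000100010
---------------
  0100111010110
Decimal: 6644 ^ 4130 = 2518



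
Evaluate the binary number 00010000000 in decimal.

Sum of powers of 2 for each 1-bit:
2^7
= 128
= 128



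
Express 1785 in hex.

Using repeated division by 16 (digits 10–15 are A–F):
1785 ÷ 16 = 111 remainder 9
111 ÷ 16 = 6 remainder 15 (F)
6 ÷ 16 = 0 remainder 6
Reading remainders bottom to top: 6F9



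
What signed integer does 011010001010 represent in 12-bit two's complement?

Binary: 011010001010
Sign bit: 0 (non-negative)
Read directly as an unsigned value:
011010001010 = 1024 + 512 + 128 + 8 + 2 = 1674
Value: 1674



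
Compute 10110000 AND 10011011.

AND: 1 only when both bits are 1
  10110000
& 10011011
----------
  10010000
Decimal: 176 & 155 = 144



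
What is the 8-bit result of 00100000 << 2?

Original: 00100000 (decimal 32)
Shift left by 2 positions
Append 2 zeros on the right
Result: 10000000 (decimal 128)
Equivalent: 32 << 2 = 32 × 2^2 = 128



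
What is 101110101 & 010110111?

AND: 1 only when both bits are 1
  101110101
& 010110111
-----------
  000110101
Decimal: 373 & 183 = 53



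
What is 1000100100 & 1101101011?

AND: 1 only when both bits are 1
  1000100100
& 1101101011
------------
  1000100000
Decimal: 548 & 875 = 544



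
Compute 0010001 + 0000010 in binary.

Add column by column from the right: bit + bit + carry-in; write the sum mod 2, carry 1 when the sum is 2 or 3.
carry:  0000000
        0010001
+       0000010
---------------
       00010011
(the carry out of the leftmost column, 0, becomes the leading bit)
Decimal check:
  0010001 = 16 + 1 = 17
  0000010 = 2
  17 + 2 = 19, and 00010011 = 16 + 2 + 1 = 19 ✓



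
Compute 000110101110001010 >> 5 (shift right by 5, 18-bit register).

Original: 000110101110001010 (decimal 27530)
Shift right by 5 positions
Drop the 5 low bits; fill with zeros on the left
Result: 000000001101011100 (decimal 860)
Equivalent: 27530 >> 5 = 27530 ÷ 2^5 = 860



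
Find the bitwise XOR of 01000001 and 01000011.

XOR: 1 when bits differ
  01000001
^ 01000011
----------
  00000010
Decimal: 65 ^ 67 = 2



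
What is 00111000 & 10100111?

AND: 1 only when both bits are 1
  00111000
& 10100111
----------
  00100000
Decimal: 56 & 167 = 32



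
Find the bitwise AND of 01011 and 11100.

AND: 1 only when both bits are 1
  01011
& 11100
-------
  01000
Decimal: 11 & 28 = 8



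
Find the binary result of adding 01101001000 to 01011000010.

Add column by column from the right: bit + bit + carry-in; write the sum mod 2, carry 1 when the sum is 2 or 3.
carry:  11110000000
        01101001000
+       01011000010
-------------------
       011000001010
(the carry out of the leftmost column, 0, becomes the leading bit)
Decimal check:
  01101001000 = 512 + 256 + 64 + 8 = 840
  01011000010 = 512 + 128 + 64 + 2 = 706
  840 + 706 = 1546, and 011000001010 = 1024 + 512 + 8 + 2 = 1546 ✓



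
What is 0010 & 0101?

AND: 1 only when both bits are 1
  0010
& 0101
------
  0000
Decimal: 2 & 5 = 0



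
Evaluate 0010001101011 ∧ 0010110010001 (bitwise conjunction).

AND: 1 only when both bits are 1
  0010001101011
& 0010110010001
---------------
  0010000000001
Decimal: 1131 & 1425 = 1025



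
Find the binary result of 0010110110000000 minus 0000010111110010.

Method 1 - Direct subtraction (column by column from the right: bit − bit − borrow-in; if negative, add 2 and borrow 1 from the next column):
borrow: 0000111111111100
        0010110110000000
-       0000010111110010
------------------------
        0010011110001110

Method 2 - Add two's complement:
Two's complement of 0000010111110010: invert → 1111101000001101, add 1 → 1111101000001110
  0010110110000000
+ 1111101000001110
------------------
 10010011110001110  (end carry out of the top bit = 1)
Discarding the end carry: 0010011110001110
Decimal check:
  0010110110000000 = 8192 + 2048 + 1024 + 256 + 128 = 11648
  0000010111110010 = 1024 + 256 + 128 + 64 + 32 + 16 + 2 = 1522
  11648 - 1522 = 10126, and 0010011110001110 = 8192 + 1024 + 512 + 256 + 128 + 8 + 4 + 2 = 10126 ✓



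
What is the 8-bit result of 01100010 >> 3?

Original: 01100010 (decimal 98)
Shift right by 3 positions
Drop the 3 low bits; fill with zeros on the left
Result: 00001100 (decimal 12)
Equivalent: 98 >> 3 = 98 ÷ 2^3 = 12



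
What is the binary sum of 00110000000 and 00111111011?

Add column by column from the right: bit + bit + carry-in; write the sum mod 2, carry 1 when the sum is 2 or 3.
carry:  01100000000
        00110000000
+       00111111011
-------------------
       001101111011
(the carry out of the leftmost column, 0, becomes the leading bit)
Decimal check:
  00110000000 = 256 + 128 = 384
  00111111011 = 256 + 128 + 64 + 32 + 16 + 8 + 2 + 1 = 507
  384 + 507 = 891, and 001101111011 = 512 + 256 + 64 + 32 + 16 + 8 + 2 + 1 = 891 ✓



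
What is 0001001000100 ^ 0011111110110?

XOR: 1 when bits differ
  0001001000100
^ 0011111110110
---------------
  0010110110010
Decimal: 580 ^ 2038 = 1458



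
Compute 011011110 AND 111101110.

AND: 1 only when both bits are 1
  011011110
& 111101110
-----------
  011001110
Decimal: 222 & 494 = 206



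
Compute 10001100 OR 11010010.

OR: 1 when either bit is 1
  10001100
| 11010010
----------
  11011110
Decimal: 140 | 210 = 222



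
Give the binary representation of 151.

Using repeated division by 2:
151 ÷ 2 = 75 remainder 1
75 ÷ 2 = 37 remainder 1
37 ÷ 2 = 18 remainder 1
18 ÷ 2 = 9 remainder 0
9 ÷ 2 = 4 remainder 1
4 ÷ 2 = 2 remainder 0
2 ÷ 2 = 1 remainder 0
1 ÷ 2 = 0 remainder 1
Reading remainders bottom to top: 10010111



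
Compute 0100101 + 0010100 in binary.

Add column by column from the right: bit + bit + carry-in; write the sum mod 2, carry 1 when the sum is 2 or 3.
carry:  0001000
        0100101
+       0010100
---------------
       00111001
(the carry out of the leftmost column, 0, becomes the leading bit)
Decimal check:
  0100101 = 32 + 4 + 1 = 37
  0010100 = 16 + 4 = 20
  37 + 20 = 57, and 00111001 = 32 + 16 + 8 + 1 = 57 ✓



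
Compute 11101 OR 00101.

OR: 1 when either bit is 1
  11101
| 00101
-------
  11101
Decimal: 29 | 5 = 29



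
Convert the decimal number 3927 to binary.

Using repeated division by 2:
3927 ÷ 2 = 1963 remainder 1
1963 ÷ 2 = 981 remainder 1
981 ÷ 2 = 490 remainder 1
490 ÷ 2 = 245 remainder 0
245 ÷ 2 = 122 remainder 1
122 ÷ 2 = 61 remainder 0
61 ÷ 2 = 30 remainder 1
30 ÷ 2 = 15 remainder 0
15 ÷ 2 = 7 remainder 1
7 ÷ 2 = 3 remainder 1
3 ÷ 2 = 1 remainder 1
1 ÷ 2 = 0 remainder 1
Reading remainders bottom to top: 111101010111



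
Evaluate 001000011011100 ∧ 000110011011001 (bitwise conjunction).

AND: 1 only when both bits are 1
  001000011011100
& 000110011011001
-----------------
  000000011011000
Decimal: 4316 & 3289 = 216



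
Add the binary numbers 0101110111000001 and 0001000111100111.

Add column by column from the right: bit + bit + carry-in; write the sum mod 2, carry 1 when the sum is 2 or 3.
carry:  0010001110001110
        0101110111000001
+       0001000111100111
------------------------
       00110111110101000
(the carry out of the leftmost column, 0, becomes the leading bit)
Decimal check:
  0101110111000001 = 16384 + 4096 + 2048 + 1024 + 256 + 128 + 64 + 1 = 24001
  0001000111100111 = 4096 + 256 + 128 + 64 + 32 + 4 + 2 + 1 = 4583
  24001 + 4583 = 28584, and 00110111110101000 = 16384 + 8192 + 2048 + 1024 + 512 + 256 + 128 + 32 + 8 = 28584 ✓



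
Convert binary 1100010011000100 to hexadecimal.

Group into 4-bit nibbles from right:
  1100 = C
  0100 = 4
  1100 = C
  0100 = 4
Result: C4C4



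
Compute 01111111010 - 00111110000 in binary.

Method 1 - Direct subtraction (column by column from the right: bit − bit − borrow-in; if negative, add 2 and borrow 1 from the next column):
borrow: 00000000000
        01111111010
-       00111110000
-------------------
        01000001010

Method 2 - Add two's complement:
Two's complement of 00111110000: invert → 11000001111, add 1 → 11000010000
  01111111010
+ 11000010000
-------------
 101000001010  (end carry out of the top bit = 1)
Discarding the end carry: 01000001010
Decimal check:
  01111111010 = 512 + 256 + 128 + 64 + 32 + 16 + 8 + 2 = 1018
  00111110000 = 256 + 128 + 64 + 32 + 16 = 496
  1018 - 496 = 522, and 01000001010 = 512 + 8 + 2 = 522 ✓



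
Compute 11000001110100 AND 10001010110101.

AND: 1 only when both bits are 1
  11000001110100
& 10001010110101
----------------
  10000000110100
Decimal: 12404 & 8885 = 8244



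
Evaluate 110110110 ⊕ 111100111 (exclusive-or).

XOR: 1 when bits differ
  110110110
^ 111100111
-----------
  001010001
Decimal: 438 ^ 487 = 81



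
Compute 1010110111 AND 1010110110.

AND: 1 only when both bits are 1
  1010110111
& 1010110110
------------
  1010110110
Decimal: 695 & 694 = 694



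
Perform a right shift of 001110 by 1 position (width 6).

Original: 001110 (decimal 14)
Shift right by 1 position
Drop the 1 low bit; fill with zero on the left
Result: 000111 (decimal 7)
Equivalent: 14 >> 1 = 14 ÷ 2^1 = 7



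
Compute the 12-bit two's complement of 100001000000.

Original (sign bit 1, negative): 100001000000
Step 1 - Invert all bits: 011110111111
Step 2 - Add 1: 011111000000
Verification: 100001000000 + 011111000000 = 1000000000000; discarding the end carry (carry out of the top bit) leaves the 12-bit value 000000000000, as required for x + (-x)



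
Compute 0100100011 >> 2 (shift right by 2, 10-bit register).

Original: 0100100011 (decimal 291)
Shift right by 2 positions
Drop the 2 low bits; fill with zeros on the left
Result: 0001001000 (decimal 72)
Equivalent: 291 >> 2 = 291 ÷ 2^2 = 72



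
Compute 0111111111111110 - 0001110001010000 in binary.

Method 1 - Direct subtraction (column by column from the right: bit − bit − borrow-in; if negative, add 2 and borrow 1 from the next column):
borrow: 0000000000000000
        0111111111111110
-       0001110001010000
------------------------
        0110001110101110

Method 2 - Add two's complement:
Two's complement of 0001110001010000: invert → 1110001110101111, add 1 → 1110001110110000
  0111111111111110
+ 1110001110110000
------------------
 10110001110101110  (end carry out of the top bit = 1)
Discarding the end carry: 0110001110101110
Decimal check:
  0111111111111110 = 16384 + 8192 + 4096 + 2048 + 1024 + 512 + 256 + 128 + 64 + 32 + 16 + 8 + 4 + 2 = 32766
  0001110001010000 = 4096 + 2048 + 1024 + 64 + 16 = 7248
  32766 - 7248 = 25518, and 0110001110101110 = 16384 + 8192 + 512 + 256 + 128 + 32 + 8 + 4 + 2 = 25518 ✓



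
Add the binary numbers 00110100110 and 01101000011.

Add column by column from the right: bit + bit + carry-in; write the sum mod 2, carry 1 when the sum is 2 or 3.
carry:  11000001100
        00110100110
+       01101000011
-------------------
       010011101001
(the carry out of the leftmost column, 0, becomes the leading bit)
Decimal check:
  00110100110 = 256 + 128 + 32 + 4 + 2 = 422
  01101000011 = 512 + 256 + 64 + 2 + 1 = 835
  422 + 835 = 1257, and 010011101001 = 1024 + 128 + 64 + 32 + 8 + 1 = 1257 ✓



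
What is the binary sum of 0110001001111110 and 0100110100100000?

Add column by column from the right: bit + bit + carry-in; write the sum mod 2, carry 1 when the sum is 2 or 3.
carry:  1000000011000000
        0110001001111110
+       0100110100100000
------------------------
       01010111110011110
(the carry out of the leftmost column, 0, becomes the leading bit)
Decimal check:
  0110001001111110 = 16384 + 8192 + 512 + 64 + 32 + 16 + 8 + 4 + 2 = 25214
  0100110100100000 = 16384 + 2048 + 1024 + 256 + 32 = 19744
  25214 + 19744 = 44958, and 01010111110011110 = 32768 + 8192 + 2048 + 1024 + 512 + 256 + 128 + 16 + 8 + 4 + 2 = 44958 ✓



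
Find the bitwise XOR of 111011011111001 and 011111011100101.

XOR: 1 when bits differ
  111011011111001
^ 011111011100101
-----------------
  100100000011100
Decimal: 30457 ^ 16101 = 18460



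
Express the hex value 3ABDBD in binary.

Convert each hex digit to 4 bits:
  3 = 0011
  A = 1010
  B = 1011
  D = 1101
  B = 1011
  D = 1101
Concatenate: 001110101011110110111101



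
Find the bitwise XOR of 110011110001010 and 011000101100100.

XOR: 1 when bits differ
  110011110001010
^ 011000101100100
-----------------
  101011011101110
Decimal: 26506 ^ 12644 = 22254



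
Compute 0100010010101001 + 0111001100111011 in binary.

Add column by column from the right: bit + bit + carry-in; write the sum mod 2, carry 1 when the sum is 2 or 3.
carry:  1000000001110110
        0100010010101001
+       0111001100111011
------------------------
       01011011111100100
(the carry out of the leftmost column, 0, becomes the leading bit)
Decimal check:
  0100010010101001 = 16384 + 1024 + 128 + 32 + 8 + 1 = 17577
  0111001100111011 = 16384 + 8192 + 4096 + 512 + 256 + 32 + 16 + 8 + 2 + 1 = 29499
  17577 + 29499 = 47076, and 01011011111100100 = 32768 + 8192 + 4096 + 1024 + 512 + 256 + 128 + 64 + 32 + 4 = 47076 ✓



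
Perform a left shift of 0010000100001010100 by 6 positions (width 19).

Original: 0010000100001010100 (decimal 67668)
Shift left by 6 positions
Append 6 zeros on the right and drop the 6 high bits that overflow the 19-bit width
Result: 0100001010100000000 (decimal 136448)
Equivalent: 67668 << 6 = 67668 × 2^6 = 4330752, truncated to 19 bits = 136448



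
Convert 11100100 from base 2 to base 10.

Sum of powers of 2 for each 1-bit:
2^2 + 2^5 + 2^6 + 2^7
= 4 + 32 + 64 + 128
= 228



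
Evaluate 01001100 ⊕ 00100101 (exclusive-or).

XOR: 1 when bits differ
  01001100
^ 00100101
----------
  01101001
Decimal: 76 ^ 37 = 105



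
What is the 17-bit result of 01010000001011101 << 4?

Original: 01010000001011101 (decimal 41053)
Shift left by 4 positions
Append 4 zeros on the right and drop the 4 high bits that overflow the 17-bit width
Result: 00000010111010000 (decimal 1488)
Equivalent: 41053 << 4 = 41053 × 2^4 = 656848, truncated to 17 bits = 1488



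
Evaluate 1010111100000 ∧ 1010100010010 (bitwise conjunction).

AND: 1 only when both bits are 1
  1010111100000
& 1010100010010
---------------
  1010100000000
Decimal: 5600 & 5394 = 5376



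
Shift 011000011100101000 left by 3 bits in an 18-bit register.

Original: 011000011100101000 (decimal 100136)
Shift left by 3 positions
Append 3 zeros on the right and drop the 3 high bits that overflow the 18-bit width
Result: 000011100101000000 (decimal 14656)
Equivalent: 100136 << 3 = 100136 × 2^3 = 801088, truncated to 18 bits = 14656



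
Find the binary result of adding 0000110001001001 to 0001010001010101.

Add column by column from the right: bit + bit + carry-in; write the sum mod 2, carry 1 when the sum is 2 or 3.
carry:  0011100010000010
        0000110001001001
+       0001010001010101
------------------------
       00010000010011110
(the carry out of the leftmost column, 0, becomes the leading bit)
Decimal check:
  0000110001001001 = 2048 + 1024 + 64 + 8 + 1 = 3145
  0001010001010101 = 4096 + 1024 + 64 + 16 + 4 + 1 = 5205
  3145 + 5205 = 8350, and 00010000010011110 = 8192 + 128 + 16 + 8 + 4 + 2 = 8350 ✓



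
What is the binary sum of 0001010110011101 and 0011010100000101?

Add column by column from the right: bit + bit + carry-in; write the sum mod 2, carry 1 when the sum is 2 or 3.
carry:  0110101000111010
        0001010110011101
+       0011010100000101
------------------------
       00100101010100010
(the carry out of the leftmost column, 0, becomes the leading bit)
Decimal check:
  0001010110011101 = 4096 + 1024 + 256 + 128 + 16 + 8 + 4 + 1 = 5533
  0011010100000101 = 8192 + 4096 + 1024 + 256 + 4 + 1 = 13573
  5533 + 13573 = 19106, and 00100101010100010 = 16384 + 2048 + 512 + 128 + 32 + 2 = 19106 ✓



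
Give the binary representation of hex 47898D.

Convert each hex digit to 4 bits:
  4 = 0100
  7 = 0111
  8 = 1000
  9 = 1001
  8 = 1000
  D = 1101
Concatenate: 010001111000100110001101



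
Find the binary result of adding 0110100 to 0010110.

Add column by column from the right: bit + bit + carry-in; write the sum mod 2, carry 1 when the sum is 2 or 3.
carry:  1101000
        0110100
+       0010110
---------------
       01001010
(the carry out of the leftmost column, 0, becomes the leading bit)
Decimal check:
  0110100 = 32 + 16 + 4 = 52
  0010110 = 16 + 4 + 2 = 22
  52 + 22 = 74, and 01001010 = 64 + 8 + 2 = 74 ✓



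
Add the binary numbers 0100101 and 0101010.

Add column by column from the right: bit + bit + carry-in; write the sum mod 2, carry 1 when the sum is 2 or 3.
carry:  1000000
        0100101
+       0101010
---------------
       01001111
(the carry out of the leftmost column, 0, becomes the leading bit)
Decimal check:
  0100101 = 32 + 4 + 1 = 37
  0101010 = 32 + 8 + 2 = 42
  37 + 42 = 79, and 01001111 = 64 + 8 + 4 + 2 + 1 = 79 ✓



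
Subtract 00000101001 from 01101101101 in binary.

Method 1 - Direct subtraction (column by column from the right: bit − bit − borrow-in; if negative, add 2 and borrow 1 from the next column):
borrow: 00000000000
        01101101101
-       00000101001
-------------------
        01101000100

Method 2 - Add two's complement:
Two's complement of 00000101001: invert → 11111010110, add 1 → 11111010111
  01101101101
+ 11111010111
-------------
 101101000100  (end carry out of the top bit = 1)
Discarding the end carry: 01101000100
Decimal check:
  01101101101 = 512 + 256 + 64 + 32 + 8 + 4 + 1 = 877
  00000101001 = 32 + 8 + 1 = 41
  877 - 41 = 836, and 01101000100 = 512 + 256 + 64 + 4 = 836 ✓



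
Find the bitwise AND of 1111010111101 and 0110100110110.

AND: 1 only when both bits are 1
  1111010111101
& 0110100110110
---------------
  0110000110100
Decimal: 7869 & 3382 = 3124



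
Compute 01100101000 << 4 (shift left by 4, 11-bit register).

Original: 01100101000 (decimal 808)
Shift left by 4 positions
Append 4 zeros on the right and drop the 4 high bits that overflow the 11-bit width
Result: 01010000000 (decimal 640)
Equivalent: 808 << 4 = 808 × 2^4 = 12928, truncated to 11 bits = 640



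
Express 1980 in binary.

Using repeated division by 2:
1980 ÷ 2 = 990 remainder 0
990 ÷ 2 = 495 remainder 0
495 ÷ 2 = 247 remainder 1
247 ÷ 2 = 123 remainder 1
123 ÷ 2 = 61 remainder 1
61 ÷ 2 = 30 remainder 1
30 ÷ 2 = 15 remainder 0
15 ÷ 2 = 7 remainder 1
7 ÷ 2 = 3 remainder 1
3 ÷ 2 = 1 remainder 1
1 ÷ 2 = 0 remainder 1
Reading remainders bottom to top: 11110111100



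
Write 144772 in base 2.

Using repeated division by 2:
144772 ÷ 2 = 72386 remainder 0
72386 ÷ 2 = 36193 remainder 0
36193 ÷ 2 = 18096 remainder 1
18096 ÷ 2 = 9048 remainder 0
9048 ÷ 2 = 4524 remainder 0
4524 ÷ 2 = 2262 remainder 0
2262 ÷ 2 = 1131 remainder 0
1131 ÷ 2 = 565 remainder 1
565 ÷ 2 = 282 remainder 1
282 ÷ 2 = 141 remainder 0
141 ÷ 2 = 70 remainder 1
70 ÷ 2 = 35 remainder 0
35 ÷ 2 = 17 remainder 1
17 ÷ 2 = 8 remainder 1
8 ÷ 2 = 4 remainder 0
4 ÷ 2 = 2 remainder 0
2 ÷ 2 = 1 remainder 0
1 ÷ 2 = 0 remainder 1
Reading remainders bottom to top: 100011010110000100



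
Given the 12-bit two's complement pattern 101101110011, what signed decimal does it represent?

Binary: 101101110011
Sign bit: 1 (negative)
Invert: 010010001100
Add 1:  010010001101
Magnitude: 010010001101 = 1024 + 128 + 8 + 4 + 1 = 1165
Value: -1165



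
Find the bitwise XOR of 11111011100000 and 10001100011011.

XOR: 1 when bits differ
  11111011100000
^ 10001100011011
----------------
  01110111111011
Decimal: 16096 ^ 8987 = 7675



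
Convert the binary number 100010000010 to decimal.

Sum of powers of 2 for each 1-bit:
2^1 + 2^7 + 2^11
= 2 + 128 + 2048
= 2178



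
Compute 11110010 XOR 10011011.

XOR: 1 when bits differ
  11110010
^ 10011011
----------
  01101001
Decimal: 242 ^ 155 = 105



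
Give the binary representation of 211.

Using repeated division by 2:
211 ÷ 2 = 105 remainder 1
105 ÷ 2 = 52 remainder 1
52 ÷ 2 = 26 remainder 0
26 ÷ 2 = 13 remainder 0
13 ÷ 2 = 6 remainder 1
6 ÷ 2 = 3 remainder 0
3 ÷ 2 = 1 remainder 1
1 ÷ 2 = 0 remainder 1
Reading remainders bottom to top: 11010011



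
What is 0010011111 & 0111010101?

AND: 1 only when both bits are 1
  0010011111
& 0111010101
------------
  0010010101
Decimal: 159 & 469 = 149



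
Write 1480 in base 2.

Using repeated division by 2:
1480 ÷ 2 = 740 remainder 0
740 ÷ 2 = 370 remainder 0
370 ÷ 2 = 185 remainder 0
185 ÷ 2 = 92 remainder 1
92 ÷ 2 = 46 remainder 0
46 ÷ 2 = 23 remainder 0
23 ÷ 2 = 11 remainder 1
11 ÷ 2 = 5 remainder 1
5 ÷ 2 = 2 remainder 1
2 ÷ 2 = 1 remainder 0
1 ÷ 2 = 0 remainder 1
Reading remainders bottom to top: 10111001000



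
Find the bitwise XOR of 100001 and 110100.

XOR: 1 when bits differ
  100001
^ 110100
--------
  010101
Decimal: 33 ^ 52 = 21



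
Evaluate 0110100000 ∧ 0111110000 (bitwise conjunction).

AND: 1 only when both bits are 1
  0110100000
& 0111110000
------------
  0110100000
Decimal: 416 & 496 = 416



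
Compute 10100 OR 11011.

OR: 1 when either bit is 1
  10100
| 11011
-------
  11111
Decimal: 20 | 27 = 31



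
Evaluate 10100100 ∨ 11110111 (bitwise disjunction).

OR: 1 when either bit is 1
  10100100
| 11110111
----------
  11110111
Decimal: 164 | 247 = 247



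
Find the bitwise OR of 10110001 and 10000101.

OR: 1 when either bit is 1
  10110001
| 10000101
----------
  10110101
Decimal: 177 | 133 = 181



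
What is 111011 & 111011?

AND: 1 only when both bits are 1
  111011
& 111011
--------
  111011
Decimal: 59 & 59 = 59



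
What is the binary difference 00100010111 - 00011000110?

Method 1 - Direct subtraction (column by column from the right: bit − bit − borrow-in; if negative, add 2 and borrow 1 from the next column):
borrow: 00110000000
        00100010111
-       00011000110
-------------------
        00001010001

Method 2 - Add two's complement:
Two's complement of 00011000110: invert → 11100111001, add 1 → 11100111010
  00100010111
+ 11100111010
-------------
 100001010001  (end carry out of the top bit = 1)
Discarding the end carry: 00001010001
Decimal check:
  00100010111 = 256 + 16 + 4 + 2 + 1 = 279
  00011000110 = 128 + 64 + 4 + 2 = 198
  279 - 198 = 81, and 00001010001 = 64 + 16 + 1 = 81 ✓



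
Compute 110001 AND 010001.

AND: 1 only when both bits are 1
  110001
& 010001
--------
  010001
Decimal: 49 & 17 = 17



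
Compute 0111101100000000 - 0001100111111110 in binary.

Method 1 - Direct subtraction (column by column from the right: bit − bit − borrow-in; if negative, add 2 and borrow 1 from the next column):
borrow: 0000001111111100
        0111101100000000
-       0001100111111110
------------------------
        0110000100000010

Method 2 - Add two's complement:
Two's complement of 0001100111111110: invert → 1110011000000001, add 1 → 1110011000000010
  0111101100000000
+ 1110011000000010
------------------
 10110000100000010  (end carry out of the top bit = 1)
Discarding the end carry: 0110000100000010
Decimal check:
  0111101100000000 = 16384 + 8192 + 4096 + 2048 + 512 + 256 = 31488
  0001100111111110 = 4096 + 2048 + 256 + 128 + 64 + 32 + 16 + 8 + 4 + 2 = 6654
  31488 - 6654 = 24834, and 0110000100000010 = 16384 + 8192 + 256 + 2 = 24834 ✓



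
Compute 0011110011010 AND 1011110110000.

AND: 1 only when both bits are 1
  0011110011010
& 1011110110000
---------------
  0011110010000
Decimal: 1946 & 6064 = 1936



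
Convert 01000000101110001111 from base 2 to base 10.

Sum of powers of 2 for each 1-bit:
2^0 + 2^1 + 2^2 + 2^3 + 2^7 + 2^8 + 2^9 + 2^11 + 2^18
= 1 + 2 + 4 + 8 + 128 + 256 + 512 + 2048 + 262144
= 265103



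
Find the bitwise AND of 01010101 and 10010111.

AND: 1 only when both bits are 1
  01010101
& 10010111
----------
  00010101
Decimal: 85 & 151 = 21



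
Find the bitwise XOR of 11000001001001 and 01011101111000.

XOR: 1 when bits differ
  11000001001001
^ 01011101111000
----------------
  10011100110001
Decimal: 12361 ^ 6008 = 10033



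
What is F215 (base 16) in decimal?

Expand by place value (powers of 16):
Digit values: F = 15
F215 = 15 × 16^3 + 2 × 16^2 + 1 × 16^1 + 5 × 16^0
= 15 × 4096 + 2 × 256 + 1 × 16 + 5 × 1
= 61440 + 512 + 16 + 5
= 61973



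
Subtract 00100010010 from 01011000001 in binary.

Method 1 - Direct subtraction (column by column from the right: bit − bit − borrow-in; if negative, add 2 and borrow 1 from the next column):
borrow: 01001111100
        01011000001
-       00100010010
-------------------
        00110101111

Method 2 - Add two's complement:
Two's complement of 00100010010: invert → 11011101101, add 1 → 11011101110
  01011000001
+ 11011101110
-------------
 100110101111  (end carry out of the top bit = 1)
Discarding the end carry: 00110101111
Decimal check:
  01011000001 = 512 + 128 + 64 + 1 = 705
  00100010010 = 256 + 16 + 2 = 274
  705 - 274 = 431, and 00110101111 = 256 + 128 + 32 + 8 + 4 + 2 + 1 = 431 ✓



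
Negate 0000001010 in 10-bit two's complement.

Original: 0000001010
Step 1 - Invert all bits: 1111110101
Step 2 - Add 1: 1111110110
Verification: 0000001010 + 1111110110 = 10000000000; discarding the end carry (carry out of the top bit) leaves the 10-bit value 0000000000, as required for x + (-x)



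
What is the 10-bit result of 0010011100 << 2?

Original: 0010011100 (decimal 156)
Shift left by 2 positions
Append 2 zeros on the right
Result: 1001110000 (decimal 624)
Equivalent: 156 << 2 = 156 × 2^2 = 624



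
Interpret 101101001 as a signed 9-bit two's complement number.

Binary: 101101001
Sign bit: 1 (negative)
Invert: 010010110
Add 1:  010010111
Magnitude: 010010111 = 128 + 16 + 4 + 2 + 1 = 151
Value: -151



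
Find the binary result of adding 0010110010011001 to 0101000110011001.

Add column by column from the right: bit + bit + carry-in; write the sum mod 2, carry 1 when the sum is 2 or 3.
carry:  0000001100110010
        0010110010011001
+       0101000110011001
------------------------
       00111111000110010
(the carry out of the leftmost column, 0, becomes the leading bit)
Decimal check:
  0010110010011001 = 8192 + 2048 + 1024 + 128 + 16 + 8 + 1 = 11417
  0101000110011001 = 16384 + 4096 + 256 + 128 + 16 + 8 + 1 = 20889
  11417 + 20889 = 32306, and 00111111000110010 = 16384 + 8192 + 4096 + 2048 + 1024 + 512 + 32 + 16 + 2 = 32306 ✓



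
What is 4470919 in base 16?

Using repeated division by 16 (digits 10–15 are A–F):
4470919 ÷ 16 = 279432 remainder 7
279432 ÷ 16 = 17464 remainder 8
17464 ÷ 16 = 1091 remainder 8
1091 ÷ 16 = 68 remainder 3
68 ÷ 16 = 4 remainder 4
4 ÷ 16 = 0 remainder 4
Reading remainders bottom to top: 443887



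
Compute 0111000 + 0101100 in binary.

Add column by column from the right: bit + bit + carry-in; write the sum mod 2, carry 1 when the sum is 2 or 3.
carry:  1110000
        0111000
+       0101100
---------------
       01100100
(the carry out of the leftmost column, 0, becomes the leading bit)
Decimal check:
  0111000 = 32 + 16 + 8 = 56
  0101100 = 32 + 8 + 4 = 44
  56 + 44 = 100, and 01100100 = 64 + 32 + 4 = 100 ✓



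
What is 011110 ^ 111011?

XOR: 1 when bits differ
  011110
^ 111011
--------
  100101
Decimal: 30 ^ 59 = 37



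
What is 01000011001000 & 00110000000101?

AND: 1 only when both bits are 1
  01000011001000
& 00110000000101
----------------
  00000000000000
Decimal: 4296 & 3077 = 0



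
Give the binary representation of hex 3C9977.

Convert each hex digit to 4 bits:
  3 = 0011
  C = 1100
  9 = 1001
  9 = 1001
  7 = 0111
  7 = 0111
Concatenate: 001111001001100101110111



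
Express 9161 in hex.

Using repeated division by 16 (digits 10–15 are A–F):
9161 ÷ 16 = 572 remainder 9
572 ÷ 16 = 35 remainder 12 (C)
35 ÷ 16 = 2 remainder 3
2 ÷ 16 = 0 remainder 2
Reading remainders bottom to top: 23C9



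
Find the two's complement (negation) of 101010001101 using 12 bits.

Original (sign bit 1, negative): 101010001101
Step 1 - Invert all bits: 010101110010
Step 2 - Add 1: 010101110011
Verification: 101010001101 + 010101110011 = 1000000000000; discarding the end carry (carry out of the top bit) leaves the 12-bit value 000000000000, as required for x + (-x)



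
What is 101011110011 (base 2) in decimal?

Sum of powers of 2 for each 1-bit:
2^0 + 2^1 + 2^4 + 2^5 + 2^6 + 2^7 + 2^9 + 2^11
= 1 + 2 + 16 + 32 + 64 + 128 + 512 + 2048
= 2803



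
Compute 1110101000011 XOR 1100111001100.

XOR: 1 when bits differ
  1110101000011
^ 1100111001100
---------------
  0010010001111
Decimal: 7491 ^ 6604 = 1167



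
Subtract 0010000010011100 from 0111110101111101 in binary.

Method 1 - Direct subtraction (column by column from the right: bit − bit − borrow-in; if negative, add 2 and borrow 1 from the next column):
borrow: 0000000100000000
        0111110101111101
-       0010000010011100
------------------------
        0101110011100001

Method 2 - Add two's complement:
Two's complement of 0010000010011100: invert → 1101111101100011, add 1 → 1101111101100100
  0111110101111101
+ 1101111101100100
------------------
 10101110011100001  (end carry out of the top bit = 1)
Discarding the end carry: 0101110011100001
Decimal check:
  0111110101111101 = 16384 + 8192 + 4096 + 2048 + 1024 + 256 + 64 + 32 + 16 + 8 + 4 + 1 = 32125
  0010000010011100 = 8192 + 128 + 16 + 8 + 4 = 8348
  32125 - 8348 = 23777, and 0101110011100001 = 16384 + 4096 + 2048 + 1024 + 128 + 64 + 32 + 1 = 23777 ✓



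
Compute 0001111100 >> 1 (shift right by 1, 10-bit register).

Original: 0001111100 (decimal 124)
Shift right by 1 position
Drop the 1 low bit; fill with zero on the left
Result: 0000111110 (decimal 62)
Equivalent: 124 >> 1 = 124 ÷ 2^1 = 62



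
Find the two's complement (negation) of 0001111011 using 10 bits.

Original: 0001111011
Step 1 - Invert all bits: 1110000100
Step 2 - Add 1: 1110000101
Verification: 0001111011 + 1110000101 = 10000000000; discarding the end carry (carry out of the top bit) leaves the 10-bit value 0000000000, as required for x + (-x)



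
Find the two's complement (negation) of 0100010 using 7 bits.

Original: 0100010
Step 1 - Invert all bits: 1011101
Step 2 - Add 1: 1011110
Verification: 0100010 + 1011110 = 10000000; discarding the end carry (carry out of the top bit) leaves the 7-bit value 0000000, as required for x + (-x)



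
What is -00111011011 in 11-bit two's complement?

Original: 00111011011
Step 1 - Invert all bits: 11000100100
Step 2 - Add 1: 11000100101
Verification: 00111011011 + 11000100101 = 100000000000; discarding the end carry (carry out of the top bit) leaves the 11-bit value 00000000000, as required for x + (-x)



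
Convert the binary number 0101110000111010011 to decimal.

Sum of powers of 2 for each 1-bit:
2^0 + 2^1 + 2^4 + 2^6 + 2^7 + 2^8 + 2^13 + 2^14 + 2^15 + 2^17
= 1 + 2 + 16 + 64 + 128 + 256 + 8192 + 16384 + 32768 + 131072
= 188883



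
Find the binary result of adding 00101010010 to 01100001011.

Add column by column from the right: bit + bit + carry-in; write the sum mod 2, carry 1 when the sum is 2 or 3.
carry:  11000000100
        00101010010
+       01100001011
-------------------
       010001011101
(the carry out of the leftmost column, 0, becomes the leading bit)
Decimal check:
  00101010010 = 256 + 64 + 16 + 2 = 338
  01100001011 = 512 + 256 + 8 + 2 + 1 = 779
  338 + 779 = 1117, and 010001011101 = 1024 + 64 + 16 + 8 + 4 + 1 = 1117 ✓



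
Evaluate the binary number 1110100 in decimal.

Sum of powers of 2 for each 1-bit:
2^2 + 2^4 + 2^5 + 2^6
= 4 + 16 + 32 + 64
= 116



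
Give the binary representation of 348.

Using repeated division by 2:
348 ÷ 2 = 174 remainder 0
174 ÷ 2 = 87 remainder 0
87 ÷ 2 = 43 remainder 1
43 ÷ 2 = 21 remainder 1
21 ÷ 2 = 10 remainder 1
10 ÷ 2 = 5 remainder 0
5 ÷ 2 = 2 remainder 1
2 ÷ 2 = 1 remainder 0
1 ÷ 2 = 0 remainder 1
Reading remainders bottom to top: 101011100



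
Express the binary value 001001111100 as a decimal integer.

Sum of powers of 2 for each 1-bit:
2^2 + 2^3 + 2^4 + 2^5 + 2^6 + 2^9
= 4 + 8 + 16 + 32 + 64 + 512
= 636



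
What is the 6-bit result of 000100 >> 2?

Original: 000100 (decimal 4)
Shift right by 2 positions
Drop the 2 low bits; fill with zeros on the left
Result: 000001 (decimal 1)
Equivalent: 4 >> 2 = 4 ÷ 2^2 = 1



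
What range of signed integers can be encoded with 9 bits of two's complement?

For 9-bit two's complement:
Minimum: -2^8 = -256
Maximum: 2^8 - 1 = 255



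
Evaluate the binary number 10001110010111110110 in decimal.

Sum of powers of 2 for each 1-bit:
2^1 + 2^2 + 2^4 + 2^5 + 2^6 + 2^7 + 2^8 + 2^10 + 2^13 + 2^14 + 2^15 + 2^19
= 2 + 4 + 16 + 32 + 64 + 128 + 256 + 1024 + 8192 + 16384 + 32768 + 524288
= 583158



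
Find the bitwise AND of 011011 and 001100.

AND: 1 only when both bits are 1
  011011
& 001100
--------
  001000
Decimal: 27 & 12 = 8



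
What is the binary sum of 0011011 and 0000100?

Add column by column from the right: bit + bit + carry-in; write the sum mod 2, carry 1 when the sum is 2 or 3.
carry:  0000000
        0011011
+       0000100
---------------
       00011111
(the carry out of the leftmost column, 0, becomes the leading bit)
Decimal check:
  0011011 = 16 + 8 + 2 + 1 = 27
  0000100 = 4
  27 + 4 = 31, and 00011111 = 16 + 8 + 4 + 2 + 1 = 31 ✓



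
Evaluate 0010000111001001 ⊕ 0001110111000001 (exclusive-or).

XOR: 1 when bits differ
  0010000111001001
^ 0001110111000001
------------------
  0011110000001000
Decimal: 8649 ^ 7617 = 15368



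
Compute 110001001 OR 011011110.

OR: 1 when either bit is 1
  110001001
| 011011110
-----------
  111011111
Decimal: 393 | 222 = 479



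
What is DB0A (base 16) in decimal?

Expand by place value (powers of 16):
Digit values: D = 13, B = 11, A = 10
DB0A = 13 × 16^3 + 11 × 16^2 + 0 × 16^1 + 10 × 16^0
= 13 × 4096 + 11 × 256 + 0 × 16 + 10 × 1
= 53248 + 2816 + 0 + 10
= 56074



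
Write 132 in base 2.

Using repeated division by 2:
132 ÷ 2 = 66 remainder 0
66 ÷ 2 = 33 remainder 0
33 ÷ 2 = 16 remainder 1
16 ÷ 2 = 8 remainder 0
8 ÷ 2 = 4 remainder 0
4 ÷ 2 = 2 remainder 0
2 ÷ 2 = 1 remainder 0
1 ÷ 2 = 0 remainder 1
Reading remainders bottom to top: 10000100



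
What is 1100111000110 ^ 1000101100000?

XOR: 1 when bits differ
  1100111000110
^ 1000101100000
---------------
  0100010100110
Decimal: 6598 ^ 4448 = 2214



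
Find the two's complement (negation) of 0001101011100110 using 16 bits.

Original: 0001101011100110
Step 1 - Invert all bits: 1110010100011001
Step 2 - Add 1: 1110010100011010
Verification: 0001101011100110 + 1110010100011010 = 10000000000000000; discarding the end carry (carry out of the top bit) leaves the 16-bit value 0000000000000000, as required for x + (-x)



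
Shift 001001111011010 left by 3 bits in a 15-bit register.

Original: 001001111011010 (decimal 5082)
Shift left by 3 positions
Append 3 zeros on the right and drop the 3 high bits that overflow the 15-bit width
Result: 001111011010000 (decimal 7888)
Equivalent: 5082 << 3 = 5082 × 2^3 = 40656, truncated to 15 bits = 7888



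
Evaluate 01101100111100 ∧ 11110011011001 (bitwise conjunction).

AND: 1 only when both bits are 1
  01101100111100
& 11110011011001
----------------
  01100000011000
Decimal: 6972 & 15577 = 6168



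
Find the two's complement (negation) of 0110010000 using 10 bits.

Original: 0110010000
Step 1 - Invert all bits: 1001101111
Step 2 - Add 1: 1001110000
Verification: 0110010000 + 1001110000 = 10000000000; discarding the end carry (carry out of the top bit) leaves the 10-bit value 0000000000, as required for x + (-x)



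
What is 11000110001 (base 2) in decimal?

Sum of powers of 2 for each 1-bit:
2^0 + 2^4 + 2^5 + 2^9 + 2^10
= 1 + 16 + 32 + 512 + 1024
= 1585



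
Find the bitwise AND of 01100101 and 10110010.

AND: 1 only when both bits are 1
  01100101
& 10110010
----------
  00100000
Decimal: 101 & 178 = 32



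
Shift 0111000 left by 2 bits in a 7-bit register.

Original: 0111000 (decimal 56)
Shift left by 2 positions
Append 2 zeros on the right and drop the 2 high bits that overflow the 7-bit width
Result: 1100000 (decimal 96)
Equivalent: 56 << 2 = 56 × 2^2 = 224, truncated to 7 bits = 96



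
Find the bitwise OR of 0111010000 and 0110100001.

OR: 1 when either bit is 1
  0111010000
| 0110100001
------------
  0111110001
Decimal: 464 | 417 = 497



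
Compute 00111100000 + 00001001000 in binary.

Add column by column from the right: bit + bit + carry-in; write the sum mod 2, carry 1 when the sum is 2 or 3.
carry:  01110000000
        00111100000
+       00001001000
-------------------
       001000101000
(the carry out of the leftmost column, 0, becomes the leading bit)
Decimal check:
  00111100000 = 256 + 128 + 64 + 32 = 480
  00001001000 = 64 + 8 = 72
  480 + 72 = 552, and 001000101000 = 512 + 32 + 8 = 552 ✓



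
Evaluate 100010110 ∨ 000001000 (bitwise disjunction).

OR: 1 when either bit is 1
  100010110
| 000001000
-----------
  100011110
Decimal: 278 | 8 = 286



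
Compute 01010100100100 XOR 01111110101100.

XOR: 1 when bits differ
  01010100100100
^ 01111110101100
----------------
  00101010001000
Decimal: 5412 ^ 8108 = 2696



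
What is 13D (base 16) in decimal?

Expand by place value (powers of 16):
Digit values: D = 13
13D = 1 × 16^2 + 3 × 16^1 + 13 × 16^0
= 1 × 256 + 3 × 16 + 13 × 1
= 256 + 48 + 13
= 317



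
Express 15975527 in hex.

Using repeated division by 16 (digits 10–15 are A–F):
15975527 ÷ 16 = 998470 remainder 7
998470 ÷ 16 = 62404 remainder 6
62404 ÷ 16 = 3900 remainder 4
3900 ÷ 16 = 243 remainder 12 (C)
243 ÷ 16 = 15 remainder 3
15 ÷ 16 = 0 remainder 15 (F)
Reading remainders bottom to top: F3C467

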